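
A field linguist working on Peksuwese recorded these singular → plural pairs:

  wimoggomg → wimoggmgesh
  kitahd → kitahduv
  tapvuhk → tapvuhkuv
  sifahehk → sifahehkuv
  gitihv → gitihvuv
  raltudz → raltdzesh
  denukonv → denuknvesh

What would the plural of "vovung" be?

vovngesh

gitihv and denukonv both end in -v yet inflect differently (gitihvuv, denuknvesh), so the final letter is not what conditions the rule; the second-to-last letter is.
"vovung" has second-to-last letter 'n'. The one such stem in the data (denukonv → denuknvesh) deletes the last vowel and adds -esh (as do raltudz, wimoggomg), so the same rule applies.
The other pattern: stems whose second-to-last letter is 'h' add -uv.
So vovung → vovngesh.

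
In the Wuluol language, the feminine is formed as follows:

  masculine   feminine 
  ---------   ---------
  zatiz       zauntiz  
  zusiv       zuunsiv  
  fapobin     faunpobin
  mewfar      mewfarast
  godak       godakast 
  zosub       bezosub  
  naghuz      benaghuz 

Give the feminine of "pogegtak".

pogegtakast

zatiz and naghuz both end in -z yet inflect differently (zauntiz, benaghuz), so the final letter is not what conditions the rule; the last vowel is.
"pogegtak" has last vowel 'a'. The stems whose last vowel is 'a' (mewfar → mewfarast, godak → godakast) add -ast.
So pogegtak → pogegtakast.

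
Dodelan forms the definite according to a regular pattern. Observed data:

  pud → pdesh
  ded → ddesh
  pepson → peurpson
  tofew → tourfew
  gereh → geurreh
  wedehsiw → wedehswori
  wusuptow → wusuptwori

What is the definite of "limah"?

liurmah

"limah" has 2 vowels. The stems with 2 vowels (pepson → peurpson, tofew → tourfew, gereh → geurreh) insert -ur- after the first vowel.
The other patterns: stems with 1 vowel delete the last vowel and add -esh; stems with 3 vowels delete the last vowel and add -ori.
So limah → liurmah.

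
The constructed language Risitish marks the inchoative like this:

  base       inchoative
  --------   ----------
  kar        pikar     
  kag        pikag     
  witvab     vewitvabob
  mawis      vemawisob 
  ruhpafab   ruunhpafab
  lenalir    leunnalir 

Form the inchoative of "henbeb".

witvab and ruhpafab both end in -b yet inflect differently (vewitvabob, ruunhpafab), so the final letter is not what conditions the rule; the number of vowels is.
"henbeb" has 2 vowels. The stems with 2 vowels (witvab → vewitvabob, mawis → vemawisob) add ve- … -ob around the stem.
So henbeb → vehenbebob.

vehenbebob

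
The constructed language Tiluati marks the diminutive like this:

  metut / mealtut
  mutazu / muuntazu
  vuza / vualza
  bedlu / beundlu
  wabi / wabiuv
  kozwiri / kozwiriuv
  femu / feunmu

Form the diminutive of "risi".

risiuv

femu and metut both have last vowel 'u' yet inflect differently (feunmu, mealtut), so the last vowel is not what conditions the rule; the final letter is.
"risi" ends in -i. The stems ending in -i (wabi → wabiuv, kozwiri → kozwiriuv) add -uv.
The other patterns: stems ending in -u insert -un- after the first vowel; stems ending in -a or -t insert -al- after the first vowel.
So risi → risiuv.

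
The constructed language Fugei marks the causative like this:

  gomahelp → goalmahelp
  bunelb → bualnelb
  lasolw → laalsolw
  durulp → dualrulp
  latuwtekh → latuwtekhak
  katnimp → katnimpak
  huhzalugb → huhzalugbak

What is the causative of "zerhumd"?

zerhumdak

gomahelp and katnimp both end in -p yet inflect differently (goalmahelp, katnimpak), so the final letter is not what conditions the rule; the second-to-last letter is.
"zerhumd" has second-to-last letter 'm'. The one such stem in the data (katnimp → katnimpak) adds -ak, so the same rule applies.
So zerhumd → zerhumdak.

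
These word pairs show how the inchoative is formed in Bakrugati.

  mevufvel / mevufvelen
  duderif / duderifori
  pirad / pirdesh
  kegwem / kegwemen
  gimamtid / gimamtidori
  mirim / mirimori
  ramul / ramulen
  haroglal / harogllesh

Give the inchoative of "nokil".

gimamtid and pirad both end in -d yet inflect differently (gimamtidori, pirdesh), so the final letter is not what conditions the rule; the last vowel is.
"nokil" has last vowel 'i'. The stems whose last vowel is 'i' (duderif → duderifori, mirim → mirimori, gimamtid → gimamtidori) add -ori.
The other patterns: stems whose last vowel is 'a' delete the last vowel and add -esh; stems whose last vowel is 'e' or 'u' add -en.
So nokil → nokilori.

nokilori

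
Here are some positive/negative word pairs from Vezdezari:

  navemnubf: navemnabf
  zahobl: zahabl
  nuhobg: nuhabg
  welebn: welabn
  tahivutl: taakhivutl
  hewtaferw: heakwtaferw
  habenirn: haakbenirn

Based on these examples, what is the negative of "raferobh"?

zahobl and tahivutl both end in -l yet inflect differently (zahabl, taakhivutl), so the final letter is not what conditions the rule; the second-to-last letter is.
"raferobh" has second-to-last letter 'b'. The stems whose second-to-last letter is 'b' (navemnubf → navemnabf, zahobl → zahabl, nuhobg → nuhabg) change the last vowel to 'a'.
The other pattern: stems whose second-to-last letter is 'r' or 't' insert -ak- after the first vowel.
So raferobh → raferabh.

raferabh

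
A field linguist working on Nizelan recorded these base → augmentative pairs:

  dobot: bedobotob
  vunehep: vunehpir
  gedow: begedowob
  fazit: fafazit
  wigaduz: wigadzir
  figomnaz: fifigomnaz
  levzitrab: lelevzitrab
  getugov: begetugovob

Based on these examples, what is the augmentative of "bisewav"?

"bisewav" has last vowel 'a'. The stems whose last vowel is 'a' (levzitrab → lelevzitrab, figomnaz → fifigomnaz) repeat the first consonant+vowel as a prefix.
The other patterns: stems whose last vowel is 'o' add be- … -ob around the stem; stems whose last vowel is 'e' or 'u' delete the last vowel and add -ir.
So bisewav → bibisewav.

bibisewav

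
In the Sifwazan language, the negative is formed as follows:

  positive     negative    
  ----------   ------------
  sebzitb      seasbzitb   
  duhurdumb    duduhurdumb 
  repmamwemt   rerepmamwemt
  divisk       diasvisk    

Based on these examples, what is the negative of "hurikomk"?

duhurdumb and sebzitb both end in -b yet inflect differently (duduhurdumb, seasbzitb), so the final letter is not what conditions the rule; the second-to-last letter is.
"hurikomk" has second-to-last letter 'm'. The stems whose second-to-last letter is 'm' (duhurdumb → duduhurdumb, repmamwemt → rerepmamwemt) repeat the first consonant+vowel as a prefix.
The other pattern: stems whose second-to-last letter is 's' or 't' insert -as- after the first vowel.
So hurikomk → huhurikomk.

huhurikomk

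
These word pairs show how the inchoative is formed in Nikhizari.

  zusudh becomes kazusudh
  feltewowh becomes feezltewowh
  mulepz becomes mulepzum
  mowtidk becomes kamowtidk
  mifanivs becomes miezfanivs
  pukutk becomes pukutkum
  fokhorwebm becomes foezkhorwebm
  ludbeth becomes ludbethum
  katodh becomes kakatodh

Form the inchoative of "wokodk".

kawokodk

pukutk and mowtidk both end in -k yet inflect differently (pukutkum, kamowtidk), so the final letter is not what conditions the rule; the second-to-last letter is.
"wokodk" has second-to-last letter 'd'. The stems whose second-to-last letter is 'd' (mowtidk → kamowtidk, katodh → kakatodh, zusudh → kazusudh) add the prefix ka-.
The other patterns: stems whose second-to-last letter is 'p' or 't' add -um; stems whose second-to-last letter is 'b', 'v' or 'w' insert -ez- after the first vowel.
So wokodk → kawokodk.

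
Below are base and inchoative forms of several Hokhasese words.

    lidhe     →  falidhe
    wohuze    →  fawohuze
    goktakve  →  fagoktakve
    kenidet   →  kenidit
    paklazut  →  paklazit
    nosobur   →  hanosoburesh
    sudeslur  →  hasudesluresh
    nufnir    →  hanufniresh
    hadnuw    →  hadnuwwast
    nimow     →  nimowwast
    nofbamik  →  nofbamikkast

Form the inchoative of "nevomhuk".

nevomhukkast

lidhe and kenidet both have last vowel 'e' yet inflect differently (falidhe, kenidit), so the last vowel is not what conditions the rule; the final letter is.
"nevomhuk" ends in -k. The one such stem in the data (nofbamik → nofbamikkast) doubles the final consonant and adds -ast (as do hadnuw, nimow), so the same rule applies.
The other patterns: stems ending in -e add the prefix fa-; stems ending in -t change the last vowel to 'i'; stems ending in -r add ha- … -esh around the stem.
So nevomhuk → nevomhukkast.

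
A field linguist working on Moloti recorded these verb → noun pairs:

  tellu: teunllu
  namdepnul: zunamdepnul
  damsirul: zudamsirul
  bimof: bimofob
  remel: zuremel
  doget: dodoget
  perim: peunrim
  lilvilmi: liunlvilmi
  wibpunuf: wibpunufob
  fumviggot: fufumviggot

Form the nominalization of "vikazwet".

vivikazwet

bimof and fumviggot both have last vowel 'o' yet inflect differently (bimofob, fufumviggot), so the last vowel is not what conditions the rule; the final letter is.
"vikazwet" ends in -t. The stems ending in -t (fumviggot → fufumviggot, doget → dodoget) repeat the first consonant+vowel as a prefix.
So vikazwet → vivikazwet.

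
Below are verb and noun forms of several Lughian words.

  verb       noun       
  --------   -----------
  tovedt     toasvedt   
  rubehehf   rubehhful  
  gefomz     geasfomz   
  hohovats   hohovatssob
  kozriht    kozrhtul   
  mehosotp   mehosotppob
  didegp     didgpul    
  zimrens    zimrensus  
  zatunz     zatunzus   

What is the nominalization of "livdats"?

livdatssob

kozriht and tovedt both end in -t yet inflect differently (kozrhtul, toasvedt), so the final letter is not what conditions the rule; the second-to-last letter is.
"livdats" has second-to-last letter 't'. The stems whose second-to-last letter is 't' (hohovats → hohovatssob, mehosotp → mehosotppob) double the final consonant and add -ob.
So livdats → livdatssob.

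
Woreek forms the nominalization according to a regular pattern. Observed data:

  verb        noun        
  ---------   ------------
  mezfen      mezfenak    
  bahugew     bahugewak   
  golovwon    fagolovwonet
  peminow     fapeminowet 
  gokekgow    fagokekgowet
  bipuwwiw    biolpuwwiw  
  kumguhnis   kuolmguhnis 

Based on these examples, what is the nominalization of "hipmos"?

mezfen and golovwon both end in -n yet inflect differently (mezfenak, fagolovwonet), so the final letter is not what conditions the rule; the last vowel is.
"hipmos" has last vowel 'o'. The stems whose last vowel is 'o' (golovwon → fagolovwonet, peminow → fapeminowet, gokekgow → fagokekgowet) add fa- … -et around the stem.
So hipmos → fahipmoset.

fahipmoset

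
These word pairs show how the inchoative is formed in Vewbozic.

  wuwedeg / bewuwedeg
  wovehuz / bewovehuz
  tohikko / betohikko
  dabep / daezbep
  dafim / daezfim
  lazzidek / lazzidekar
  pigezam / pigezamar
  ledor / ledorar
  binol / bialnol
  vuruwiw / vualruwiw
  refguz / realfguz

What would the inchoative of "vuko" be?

"vuko" begins with v-. The one such stem in the data (vuruwiw → vualruwiw) inserts -al- after the first vowel (as do binol, refguz), so the same rule applies.
The other patterns: stems beginning with t- or w- add the prefix be-; stems beginning with d- insert -ez- after the first vowel; stems beginning with l- or p- add -ar.
So vuko → vualko.

vualko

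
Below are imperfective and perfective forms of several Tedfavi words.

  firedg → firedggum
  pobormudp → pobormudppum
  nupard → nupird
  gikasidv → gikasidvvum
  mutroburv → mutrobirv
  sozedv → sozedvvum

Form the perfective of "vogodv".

vogodvvum

gikasidv and mutroburv both end in -v yet inflect differently (gikasidvvum, mutrobirv), so the final letter is not what conditions the rule; the second-to-last letter is.
"vogodv" has second-to-last letter 'd'. The stems whose second-to-last letter is 'd' (gikasidv → gikasidvvum, firedg → firedggum, pobormudp → pobormudppum) double the final consonant and add -um.
The other pattern: stems whose second-to-last letter is 'r' change the last vowel to 'i'.
So vogodv → vogodvvum.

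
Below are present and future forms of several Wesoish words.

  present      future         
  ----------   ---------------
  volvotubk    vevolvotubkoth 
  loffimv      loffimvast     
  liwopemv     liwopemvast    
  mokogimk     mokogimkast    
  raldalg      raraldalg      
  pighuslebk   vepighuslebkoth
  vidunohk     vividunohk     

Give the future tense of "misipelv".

mimisipelv

"misipelv" has second-to-last letter 'l'. The one such stem in the data (raldalg → raraldalg) repeats the first consonant+vowel as a prefix (as does vidunohk), so the same rule applies.
So misipelv → mimisipelv.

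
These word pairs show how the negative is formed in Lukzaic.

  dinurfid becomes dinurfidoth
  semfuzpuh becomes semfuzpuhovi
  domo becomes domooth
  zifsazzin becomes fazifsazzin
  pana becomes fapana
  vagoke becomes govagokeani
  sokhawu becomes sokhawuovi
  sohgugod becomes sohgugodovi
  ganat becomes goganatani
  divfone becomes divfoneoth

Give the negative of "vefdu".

govefduani

dinurfid and sohgugod both end in -d yet inflect differently (dinurfidoth, sohgugodovi), so the final letter is not what conditions the rule; the first letter is.
"vefdu" begins with v-. The one such stem in the data (vagoke → govagokeani) adds go- … -ani around the stem, so the same rule applies.
The other patterns: stems beginning with d- add -oth; stems beginning with p- or z- add the prefix fa-; stems beginning with s- add -ovi.
So vefdu → govefduani.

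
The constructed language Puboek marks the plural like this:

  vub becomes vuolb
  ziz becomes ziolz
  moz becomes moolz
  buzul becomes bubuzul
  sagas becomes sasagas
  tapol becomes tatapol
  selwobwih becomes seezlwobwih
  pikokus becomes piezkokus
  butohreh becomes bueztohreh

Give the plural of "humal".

huhumal

"humal" has 2 vowels. The stems with 2 vowels (buzul → bubuzul, sagas → sasagas, tapol → tatapol) repeat the first consonant+vowel as a prefix.
The other patterns: stems with 1 vowel insert -ol- after the first vowel; stems with 3 vowels insert -ez- after the first vowel.
So humal → huhumal.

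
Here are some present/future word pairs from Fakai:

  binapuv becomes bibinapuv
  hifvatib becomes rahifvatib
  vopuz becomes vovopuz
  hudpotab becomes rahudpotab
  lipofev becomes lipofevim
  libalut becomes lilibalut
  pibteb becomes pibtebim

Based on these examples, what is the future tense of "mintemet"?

binapuv and lipofev both end in -v yet inflect differently (bibinapuv, lipofevim), so the final letter is not what conditions the rule; the last vowel is.
"mintemet" has last vowel 'e'. The stems whose last vowel is 'e' (lipofev → lipofevim, pibteb → pibtebim) add -im.
So mintemet → mintemetim.

mintemetim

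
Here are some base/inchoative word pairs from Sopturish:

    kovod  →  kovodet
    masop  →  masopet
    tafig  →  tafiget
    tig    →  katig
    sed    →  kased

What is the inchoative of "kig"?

kakig

tafig and tig both end in -g yet inflect differently (tafiget, katig), so the final letter is not what conditions the rule; the number of vowels is.
"kig" has 1 vowel. The stems with 1 vowel (tig → katig, sed → kased) add the prefix ka-.
The other pattern: stems with 2 vowels add -et.
So kig → kakig.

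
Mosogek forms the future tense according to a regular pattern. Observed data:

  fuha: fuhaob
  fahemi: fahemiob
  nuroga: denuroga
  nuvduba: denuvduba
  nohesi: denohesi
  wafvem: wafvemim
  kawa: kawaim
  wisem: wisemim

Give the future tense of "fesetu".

fesetuob

"fesetu" begins with f-. The stems beginning with f- (fuha → fuhaob, fahemi → fahemiob) add -ob.
So fesetu → fesetuob.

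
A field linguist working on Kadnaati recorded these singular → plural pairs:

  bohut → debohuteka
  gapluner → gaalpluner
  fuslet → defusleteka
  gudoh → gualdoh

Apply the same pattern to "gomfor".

goalmfor

fuslet and gapluner both have last vowel 'e' yet inflect differently (defusleteka, gaalpluner), so the last vowel is not what conditions the rule; the final letter is.
"gomfor" ends in -r. The one such stem in the data (gapluner → gaalpluner) inserts -al- after the first vowel (as does gudoh), so the same rule applies.
The other pattern: stems ending in -t add de- … -eka around the stem.
So gomfor → goalmfor.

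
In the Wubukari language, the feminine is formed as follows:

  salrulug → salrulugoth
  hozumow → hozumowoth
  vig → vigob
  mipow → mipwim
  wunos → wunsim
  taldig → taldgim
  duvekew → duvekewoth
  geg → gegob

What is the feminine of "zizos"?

zizsim

geg and taldig both end in -g yet inflect differently (gegob, taldgim), so the final letter is not what conditions the rule; the number of vowels is.
"zizos" has 2 vowels. The stems with 2 vowels (taldig → taldgim, wunos → wunsim, mipow → mipwim) delete the last vowel and add -im.
The other patterns: stems with 1 vowel add -ob; stems with 3 vowels add -oth.
So zizos → zizsim.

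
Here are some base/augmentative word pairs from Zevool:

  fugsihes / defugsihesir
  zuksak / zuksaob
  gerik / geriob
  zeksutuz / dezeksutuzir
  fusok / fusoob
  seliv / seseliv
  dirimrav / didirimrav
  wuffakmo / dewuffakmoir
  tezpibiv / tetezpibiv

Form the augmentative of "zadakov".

zazadakov

gerik and seliv both have last vowel 'i' yet inflect differently (geriob, seseliv), so the last vowel is not what conditions the rule; the final letter is.
"zadakov" ends in -v. The stems ending in -v (seliv → seseliv, dirimrav → didirimrav, tezpibiv → tetezpibiv) repeat the first consonant+vowel as a prefix.
The other patterns: stems ending in -k drop the final letter and add -ob; stems ending in -o, -s or -z add de- … -ir around the stem.
So zadakov → zazadakov.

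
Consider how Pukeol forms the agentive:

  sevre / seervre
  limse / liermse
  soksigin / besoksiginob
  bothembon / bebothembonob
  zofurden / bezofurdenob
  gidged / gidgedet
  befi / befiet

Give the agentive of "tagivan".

sevre and zofurden both have last vowel 'e' yet inflect differently (seervre, bezofurdenob), so the last vowel is not what conditions the rule; the final letter is.
"tagivan" ends in -n. The stems ending in -n (soksigin → besoksiginob, bothembon → bebothembonob, zofurden → bezofurdenob) add be- … -ob around the stem.
The other patterns: stems ending in -e insert -er- after the first vowel; stems ending in -d or -i add -et.
So tagivan → betagivanob.

betagivanob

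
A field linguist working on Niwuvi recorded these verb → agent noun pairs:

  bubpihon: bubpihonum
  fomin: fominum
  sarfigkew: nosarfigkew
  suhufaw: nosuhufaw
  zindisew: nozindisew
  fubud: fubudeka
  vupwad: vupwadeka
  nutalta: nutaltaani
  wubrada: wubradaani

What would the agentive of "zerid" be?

"zerid" ends in -d. The stems ending in -d (fubud → fubudeka, vupwad → vupwadeka) add -eka.
The other patterns: stems ending in -n add -um; stems ending in -w add the prefix no-; stems ending in -a add -ani.
So zerid → zerideka.

zerideka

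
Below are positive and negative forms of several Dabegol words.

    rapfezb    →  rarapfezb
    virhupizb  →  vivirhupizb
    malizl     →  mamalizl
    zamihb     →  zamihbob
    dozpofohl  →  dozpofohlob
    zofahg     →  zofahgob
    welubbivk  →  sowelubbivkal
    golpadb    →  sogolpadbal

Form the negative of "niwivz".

rapfezb and zamihb both end in -b yet inflect differently (rarapfezb, zamihbob), so the final letter is not what conditions the rule; the second-to-last letter is.
"niwivz" has second-to-last letter 'v'. The one such stem in the data (welubbivk → sowelubbivkal) adds so- … -al around the stem, so the same rule applies.
So niwivz → soniwivzal.

soniwivzal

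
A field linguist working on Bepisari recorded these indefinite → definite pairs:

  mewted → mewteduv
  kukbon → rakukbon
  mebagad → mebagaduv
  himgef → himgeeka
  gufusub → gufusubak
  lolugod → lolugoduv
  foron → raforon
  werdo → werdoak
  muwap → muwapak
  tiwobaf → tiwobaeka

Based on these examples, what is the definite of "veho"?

vehoak

foron and lolugod both have last vowel 'o' yet inflect differently (raforon, lolugoduv), so the last vowel is not what conditions the rule; the final letter is.
"veho" ends in -o. The one such stem in the data (werdo → werdoak) adds -ak, so the same rule applies.
The other patterns: stems ending in -n add the prefix ra-; stems ending in -d add -uv; stems ending in -f drop the final letter and add -eka.
So veho → vehoak.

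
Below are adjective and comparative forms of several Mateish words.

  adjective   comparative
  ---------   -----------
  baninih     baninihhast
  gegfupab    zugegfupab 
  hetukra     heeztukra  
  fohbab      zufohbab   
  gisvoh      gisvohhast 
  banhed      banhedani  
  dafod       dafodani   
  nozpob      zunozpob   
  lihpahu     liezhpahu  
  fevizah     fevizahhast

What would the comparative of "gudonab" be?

zugudonab

fohbab and fevizah both have last vowel 'a' yet inflect differently (zufohbab, fevizahhast), so the last vowel is not what conditions the rule; the final letter is.
"gudonab" ends in -b. The stems ending in -b (nozpob → zunozpob, fohbab → zufohbab, gegfupab → zugegfupab) add the prefix zu-.
So gudonab → zugudonab.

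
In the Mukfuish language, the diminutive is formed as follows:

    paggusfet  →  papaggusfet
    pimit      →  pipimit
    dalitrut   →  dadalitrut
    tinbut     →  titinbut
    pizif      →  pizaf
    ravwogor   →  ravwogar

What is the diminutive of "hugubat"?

huhugubat

pimit and pizif both have last vowel 'i' yet inflect differently (pipimit, pizaf), so the last vowel is not what conditions the rule; the final letter is.
"hugubat" ends in -t. The stems ending in -t (paggusfet → papaggusfet, pimit → pipimit, dalitrut → dadalitrut) repeat the first consonant+vowel as a prefix.
So hugubat → huhugubat.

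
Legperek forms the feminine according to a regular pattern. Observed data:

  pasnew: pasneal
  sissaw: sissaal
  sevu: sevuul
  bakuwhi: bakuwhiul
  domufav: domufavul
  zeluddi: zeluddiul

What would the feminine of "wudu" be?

"wudu" ends in -u. The one such stem in the data (sevu → sevuul) adds -ul, so the same rule applies.
The other pattern: stems ending in -w drop the final letter and add -al.
So wudu → wuduul.

wuduul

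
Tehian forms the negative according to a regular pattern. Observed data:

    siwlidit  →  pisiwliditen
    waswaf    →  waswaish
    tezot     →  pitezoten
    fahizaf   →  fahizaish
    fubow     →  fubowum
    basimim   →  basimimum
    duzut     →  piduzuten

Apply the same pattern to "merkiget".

"merkiget" ends in -t. The stems ending in -t (siwlidit → pisiwliditen, tezot → pitezoten, duzut → piduzuten) add pi- … -en around the stem.
So merkiget → pimerkigeten.

pimerkigeten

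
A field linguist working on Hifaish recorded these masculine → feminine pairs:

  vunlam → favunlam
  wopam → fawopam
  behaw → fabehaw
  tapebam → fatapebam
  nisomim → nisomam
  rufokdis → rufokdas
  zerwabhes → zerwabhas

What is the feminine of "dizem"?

vunlam and nisomim both end in -m yet inflect differently (favunlam, nisomam), so the final letter is not what conditions the rule; the last vowel is.
"dizem" has last vowel 'e'. The one such stem in the data (zerwabhes → zerwabhas) changes the last vowel to 'a' (as do nisomim, rufokdis), so the same rule applies.
So dizem → dizam.

dizam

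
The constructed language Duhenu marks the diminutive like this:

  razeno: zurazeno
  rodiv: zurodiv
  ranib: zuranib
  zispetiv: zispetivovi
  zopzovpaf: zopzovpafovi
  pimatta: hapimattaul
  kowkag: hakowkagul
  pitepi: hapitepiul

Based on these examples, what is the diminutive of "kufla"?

hakuflaul

rodiv and zispetiv both end in -v yet inflect differently (zurodiv, zispetivovi), so the final letter is not what conditions the rule; the first letter is.
"kufla" begins with k-. The one such stem in the data (kowkag → hakowkagul) adds ha- … -ul around the stem, so the same rule applies.
So kufla → hakuflaul.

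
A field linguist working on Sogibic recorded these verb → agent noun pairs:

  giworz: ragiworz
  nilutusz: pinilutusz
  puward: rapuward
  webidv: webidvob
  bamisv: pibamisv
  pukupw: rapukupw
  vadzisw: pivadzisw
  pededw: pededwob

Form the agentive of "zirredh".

zirredhob

"zirredh" has second-to-last letter 'd'. The stems whose second-to-last letter is 'd' (pededw → pededwob, webidv → webidvob) add -ob.
So zirredh → zirredhob.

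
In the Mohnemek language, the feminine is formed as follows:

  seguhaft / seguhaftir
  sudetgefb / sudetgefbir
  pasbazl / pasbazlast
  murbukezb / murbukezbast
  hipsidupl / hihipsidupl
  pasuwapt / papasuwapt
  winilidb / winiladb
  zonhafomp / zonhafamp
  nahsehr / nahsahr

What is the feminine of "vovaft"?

sudetgefb and murbukezb both end in -b yet inflect differently (sudetgefbir, murbukezbast), so the final letter is not what conditions the rule; the second-to-last letter is.
"vovaft" has second-to-last letter 'f'. The stems whose second-to-last letter is 'f' (seguhaft → seguhaftir, sudetgefb → sudetgefbir) add -ir.
The other patterns: stems whose second-to-last letter is 'z' add -ast; stems whose second-to-last letter is 'p' repeat the first consonant+vowel as a prefix; stems whose second-to-last letter is 'd', 'h' or 'm' change the last vowel to 'a'.
So vovaft → vovaftir.

vovaftir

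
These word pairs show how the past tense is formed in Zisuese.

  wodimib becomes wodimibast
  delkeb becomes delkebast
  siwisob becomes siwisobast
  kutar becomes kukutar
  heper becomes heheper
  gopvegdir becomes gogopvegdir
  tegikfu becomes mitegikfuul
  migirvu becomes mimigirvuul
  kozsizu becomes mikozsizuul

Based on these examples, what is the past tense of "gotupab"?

delkeb and heper both have last vowel 'e' yet inflect differently (delkebast, heheper), so the last vowel is not what conditions the rule; the final letter is.
"gotupab" ends in -b. The stems ending in -b (wodimib → wodimibast, delkeb → delkebast, siwisob → siwisobast) add -ast.
So gotupab → gotupabast.

gotupabast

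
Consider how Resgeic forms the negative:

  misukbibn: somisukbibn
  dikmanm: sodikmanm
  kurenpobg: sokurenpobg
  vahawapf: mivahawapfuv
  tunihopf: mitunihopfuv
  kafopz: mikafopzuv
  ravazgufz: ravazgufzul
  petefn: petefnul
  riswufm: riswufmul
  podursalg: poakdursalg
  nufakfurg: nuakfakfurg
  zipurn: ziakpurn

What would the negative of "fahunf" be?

sofahunf

kafopz and ravazgufz both end in -z yet inflect differently (mikafopzuv, ravazgufzul), so the final letter is not what conditions the rule; the second-to-last letter is.
"fahunf" has second-to-last letter 'n'. The one such stem in the data (dikmanm → sodikmanm) adds the prefix so-, so the same rule applies.
The other patterns: stems whose second-to-last letter is 'p' add mi- … -uv around the stem; stems whose second-to-last letter is 'f' add -ul; stems whose second-to-last letter is 'l' or 'r' insert -ak- after the first vowel.
So fahunf → sofahunf.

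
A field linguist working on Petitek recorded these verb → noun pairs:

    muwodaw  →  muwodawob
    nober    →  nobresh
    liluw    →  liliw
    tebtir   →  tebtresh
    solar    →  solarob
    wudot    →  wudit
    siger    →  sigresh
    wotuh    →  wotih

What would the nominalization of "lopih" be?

lophesh

"lopih" has last vowel 'i'. The one such stem in the data (tebtir → tebtresh) deletes the last vowel and adds -esh (as do nober, siger), so the same rule applies.
The other patterns: stems whose last vowel is 'o' or 'u' change the last vowel to 'i'; stems whose last vowel is 'a' add -ob.
So lopih → lophesh.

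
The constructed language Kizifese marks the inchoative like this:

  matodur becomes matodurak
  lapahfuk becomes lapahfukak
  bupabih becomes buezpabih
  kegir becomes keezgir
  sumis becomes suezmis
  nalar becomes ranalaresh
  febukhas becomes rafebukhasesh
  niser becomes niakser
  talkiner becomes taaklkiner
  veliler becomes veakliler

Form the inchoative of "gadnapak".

matodur and kegir both end in -r yet inflect differently (matodurak, keezgir), so the final letter is not what conditions the rule; the last vowel is.
"gadnapak" has last vowel 'a'. The stems whose last vowel is 'a' (nalar → ranalaresh, febukhas → rafebukhasesh) add ra- … -esh around the stem.
The other patterns: stems whose last vowel is 'u' add -ak; stems whose last vowel is 'i' insert -ez- after the first vowel; stems whose last vowel is 'e' insert -ak- after the first vowel.
So gadnapak → ragadnapakesh.

ragadnapakesh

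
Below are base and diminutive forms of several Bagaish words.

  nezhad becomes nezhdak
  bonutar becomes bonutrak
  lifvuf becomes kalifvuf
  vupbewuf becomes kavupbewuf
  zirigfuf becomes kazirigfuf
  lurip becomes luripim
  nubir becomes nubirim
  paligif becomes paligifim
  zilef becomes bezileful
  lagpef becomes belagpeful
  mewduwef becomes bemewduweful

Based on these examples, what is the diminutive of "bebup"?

kabebup

"bebup" has last vowel 'u'. The stems whose last vowel is 'u' (lifvuf → kalifvuf, vupbewuf → kavupbewuf, zirigfuf → kazirigfuf) add the prefix ka-.
The other patterns: stems whose last vowel is 'a' delete the last vowel and add -ak; stems whose last vowel is 'i' add -im; stems whose last vowel is 'e' add be- … -ul around the stem.
So bebup → kabebup.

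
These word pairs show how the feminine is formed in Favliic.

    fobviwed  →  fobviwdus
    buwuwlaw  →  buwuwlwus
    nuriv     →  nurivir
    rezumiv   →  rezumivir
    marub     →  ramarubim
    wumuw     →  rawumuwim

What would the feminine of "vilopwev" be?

buwuwlaw and wumuw both end in -w yet inflect differently (buwuwlwus, rawumuwim), so the final letter is not what conditions the rule; the last vowel is.
"vilopwev" has last vowel 'e'. The one such stem in the data (fobviwed → fobviwdus) deletes the last vowel and adds -us (as does buwuwlaw), so the same rule applies.
The other patterns: stems whose last vowel is 'i' add -ir; stems whose last vowel is 'u' add ra- … -im around the stem.
So vilopwev → vilopwvus.

vilopwvus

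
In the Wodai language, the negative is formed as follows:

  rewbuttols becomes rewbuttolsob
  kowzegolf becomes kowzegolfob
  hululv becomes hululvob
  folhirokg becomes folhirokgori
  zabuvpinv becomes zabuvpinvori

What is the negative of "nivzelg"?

hululv and zabuvpinv both end in -v yet inflect differently (hululvob, zabuvpinvori), so the final letter is not what conditions the rule; the second-to-last letter is.
"nivzelg" has second-to-last letter 'l'. The stems whose second-to-last letter is 'l' (rewbuttols → rewbuttolsob, kowzegolf → kowzegolfob, hululv → hululvob) add -ob.
The other pattern: stems whose second-to-last letter is 'k' or 'n' add -ori.
So nivzelg → nivzelgob.

nivzelgob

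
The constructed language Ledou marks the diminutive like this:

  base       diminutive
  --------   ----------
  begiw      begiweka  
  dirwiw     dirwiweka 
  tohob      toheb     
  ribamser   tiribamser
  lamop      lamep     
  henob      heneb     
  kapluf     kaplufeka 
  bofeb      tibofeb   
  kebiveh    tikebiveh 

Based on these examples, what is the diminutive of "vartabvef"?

bofeb and henob both end in -b yet inflect differently (tibofeb, heneb), so the final letter is not what conditions the rule; the last vowel is.
"vartabvef" has last vowel 'e'. The stems whose last vowel is 'e' (kebiveh → tikebiveh, bofeb → tibofeb, ribamser → tiribamser) add the prefix ti-.
So vartabvef → tivartabvef.

tivartabvef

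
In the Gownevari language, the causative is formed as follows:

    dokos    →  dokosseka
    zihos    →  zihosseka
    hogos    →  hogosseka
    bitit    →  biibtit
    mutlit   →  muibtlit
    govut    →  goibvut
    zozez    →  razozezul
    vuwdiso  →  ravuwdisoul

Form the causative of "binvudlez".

"binvudlez" ends in -z. The one such stem in the data (zozez → razozezul) adds ra- … -ul around the stem, so the same rule applies.
So binvudlez → rabinvudlezul.

rabinvudlezul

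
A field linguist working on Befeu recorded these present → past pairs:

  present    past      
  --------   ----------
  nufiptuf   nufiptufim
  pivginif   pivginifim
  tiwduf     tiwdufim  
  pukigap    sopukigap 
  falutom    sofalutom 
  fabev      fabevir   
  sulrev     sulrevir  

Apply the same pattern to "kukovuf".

kukovufim

"kukovuf" ends in -f. The stems ending in -f (nufiptuf → nufiptufim, pivginif → pivginifim, tiwduf → tiwdufim) add -im.
The other patterns: stems ending in -m or -p add the prefix so-; stems ending in -v add -ir.
So kukovuf → kukovufim.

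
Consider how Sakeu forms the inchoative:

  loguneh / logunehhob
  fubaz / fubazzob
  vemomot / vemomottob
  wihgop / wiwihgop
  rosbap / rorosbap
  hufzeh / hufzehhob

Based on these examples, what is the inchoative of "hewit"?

hewittob

"hewit" ends in -t. The one such stem in the data (vemomot → vemomottob) doubles the final consonant and adds -ob (as do loguneh, fubaz), so the same rule applies.
The other pattern: stems ending in -p repeat the first consonant+vowel as a prefix.
So hewit → hewittob.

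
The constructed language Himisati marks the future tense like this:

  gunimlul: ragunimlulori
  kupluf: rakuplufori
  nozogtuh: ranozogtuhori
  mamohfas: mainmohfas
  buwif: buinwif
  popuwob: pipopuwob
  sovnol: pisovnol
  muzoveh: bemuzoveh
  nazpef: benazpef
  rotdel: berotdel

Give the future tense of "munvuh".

"munvuh" has last vowel 'u'. The stems whose last vowel is 'u' (gunimlul → ragunimlulori, kupluf → rakuplufori, nozogtuh → ranozogtuhori) add ra- … -ori around the stem.
The other patterns: stems whose last vowel is 'a' or 'i' insert -in- after the first vowel; stems whose last vowel is 'o' add the prefix pi-; stems whose last vowel is 'e' add the prefix be-.
So munvuh → ramunvuhori.

ramunvuhori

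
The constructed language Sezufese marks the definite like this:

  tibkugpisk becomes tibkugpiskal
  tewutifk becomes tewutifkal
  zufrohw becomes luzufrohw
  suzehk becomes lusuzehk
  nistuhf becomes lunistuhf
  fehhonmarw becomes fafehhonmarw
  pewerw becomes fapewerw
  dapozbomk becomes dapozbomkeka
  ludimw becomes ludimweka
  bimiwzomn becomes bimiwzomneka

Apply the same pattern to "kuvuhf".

lukuvuhf

"kuvuhf" has second-to-last letter 'h'. The stems whose second-to-last letter is 'h' (zufrohw → luzufrohw, suzehk → lusuzehk, nistuhf → lunistuhf) add the prefix lu-.
So kuvuhf → lukuvuhf.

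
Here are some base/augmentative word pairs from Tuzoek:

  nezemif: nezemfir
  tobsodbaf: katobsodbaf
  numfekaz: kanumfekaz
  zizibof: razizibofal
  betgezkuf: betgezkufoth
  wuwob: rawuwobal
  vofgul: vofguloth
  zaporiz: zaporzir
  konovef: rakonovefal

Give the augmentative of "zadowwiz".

"zadowwiz" has last vowel 'i'. The stems whose last vowel is 'i' (nezemif → nezemfir, zaporiz → zaporzir) delete the last vowel and add -ir.
The other patterns: stems whose last vowel is 'e' or 'o' add ra- … -al around the stem; stems whose last vowel is 'a' add the prefix ka-; stems whose last vowel is 'u' add -oth.
So zadowwiz → zadowwzir.

zadowwzir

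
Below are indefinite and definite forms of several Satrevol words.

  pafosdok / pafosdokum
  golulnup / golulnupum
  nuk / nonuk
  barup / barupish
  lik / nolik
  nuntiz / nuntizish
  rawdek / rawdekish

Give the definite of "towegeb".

towegebum

lik and rawdek both end in -k yet inflect differently (nolik, rawdekish), so the final letter is not what conditions the rule; the number of vowels is.
"towegeb" has 3 vowels. The stems with 3 vowels (pafosdok → pafosdokum, golulnup → golulnupum) add -um.
So towegeb → towegebum.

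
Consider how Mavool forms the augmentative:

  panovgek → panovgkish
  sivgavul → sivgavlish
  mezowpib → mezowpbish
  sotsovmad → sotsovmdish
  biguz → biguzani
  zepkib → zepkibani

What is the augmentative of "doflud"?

dofludani

mezowpib and zepkib both end in -b yet inflect differently (mezowpbish, zepkibani), so the final letter is not what conditions the rule; the number of vowels is.
"doflud" has 2 vowels. The stems with 2 vowels (biguz → biguzani, zepkib → zepkibani) add -ani.
So doflud → dofludani.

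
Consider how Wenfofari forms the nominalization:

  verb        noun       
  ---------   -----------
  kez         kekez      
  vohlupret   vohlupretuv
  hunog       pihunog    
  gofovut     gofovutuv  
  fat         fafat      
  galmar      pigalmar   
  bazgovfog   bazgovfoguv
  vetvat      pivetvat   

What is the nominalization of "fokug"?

fat and vetvat both end in -t yet inflect differently (fafat, pivetvat), so the final letter is not what conditions the rule; the number of vowels is.
"fokug" has 2 vowels. The stems with 2 vowels (galmar → pigalmar, vetvat → pivetvat, hunog → pihunog) add the prefix pi-.
So fokug → pifokug.

pifokug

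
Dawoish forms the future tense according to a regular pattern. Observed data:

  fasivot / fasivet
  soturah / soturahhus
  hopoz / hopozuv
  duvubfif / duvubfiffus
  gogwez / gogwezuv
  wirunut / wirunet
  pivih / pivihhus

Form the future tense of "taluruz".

taluruzuv

hopoz and fasivot both have last vowel 'o' yet inflect differently (hopozuv, fasivet), so the last vowel is not what conditions the rule; the final letter is.
"taluruz" ends in -z. The stems ending in -z (gogwez → gogwezuv, hopoz → hopozuv) add -uv.
So taluruz → taluruzuv.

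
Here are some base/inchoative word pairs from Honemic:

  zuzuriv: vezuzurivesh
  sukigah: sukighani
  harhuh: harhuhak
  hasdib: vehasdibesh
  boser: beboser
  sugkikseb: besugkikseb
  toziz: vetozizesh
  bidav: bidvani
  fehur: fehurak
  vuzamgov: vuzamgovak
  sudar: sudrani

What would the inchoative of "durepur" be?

durepurak

boser and fehur both end in -r yet inflect differently (beboser, fehurak), so the final letter is not what conditions the rule; the last vowel is.
"durepur" has last vowel 'u'. The stems whose last vowel is 'u' (harhuh → harhuhak, fehur → fehurak) add -ak.
The other patterns: stems whose last vowel is 'e' add the prefix be-; stems whose last vowel is 'a' delete the last vowel and add -ani; stems whose last vowel is 'i' add ve- … -esh around the stem.
So durepur → durepurak.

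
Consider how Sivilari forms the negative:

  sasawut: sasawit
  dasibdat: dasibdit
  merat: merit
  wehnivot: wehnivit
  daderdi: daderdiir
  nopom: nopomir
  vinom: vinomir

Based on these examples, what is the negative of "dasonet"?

dasonit

wehnivot and nopom both have last vowel 'o' yet inflect differently (wehnivit, nopomir), so the last vowel is not what conditions the rule; the final letter is.
"dasonet" ends in -t. The stems ending in -t (sasawut → sasawit, dasibdat → dasibdit, merat → merit) change the last vowel to 'i'.
The other pattern: stems ending in -i or -m add -ir.
So dasonet → dasonit.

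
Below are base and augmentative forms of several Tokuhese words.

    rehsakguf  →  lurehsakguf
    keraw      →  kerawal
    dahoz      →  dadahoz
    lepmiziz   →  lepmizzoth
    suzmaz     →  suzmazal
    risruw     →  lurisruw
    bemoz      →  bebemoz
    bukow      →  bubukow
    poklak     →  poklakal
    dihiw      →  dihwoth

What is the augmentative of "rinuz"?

keraw and risruw both end in -w yet inflect differently (kerawal, lurisruw), so the final letter is not what conditions the rule; the last vowel is.
"rinuz" has last vowel 'u'. The stems whose last vowel is 'u' (risruw → lurisruw, rehsakguf → lurehsakguf) add the prefix lu-.
So rinuz → lurinuz.

lurinuz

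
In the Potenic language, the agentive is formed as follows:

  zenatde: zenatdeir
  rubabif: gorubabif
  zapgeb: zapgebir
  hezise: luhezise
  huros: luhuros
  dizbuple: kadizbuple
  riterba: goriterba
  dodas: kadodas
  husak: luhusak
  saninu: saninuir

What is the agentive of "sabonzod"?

sabonzodir

"sabonzod" begins with s-. The one such stem in the data (saninu → saninuir) adds -ir, so the same rule applies.
The other patterns: stems beginning with h- add the prefix lu-; stems beginning with r- add the prefix go-; stems beginning with d- add the prefix ka-.
So sabonzod → sabonzodir.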